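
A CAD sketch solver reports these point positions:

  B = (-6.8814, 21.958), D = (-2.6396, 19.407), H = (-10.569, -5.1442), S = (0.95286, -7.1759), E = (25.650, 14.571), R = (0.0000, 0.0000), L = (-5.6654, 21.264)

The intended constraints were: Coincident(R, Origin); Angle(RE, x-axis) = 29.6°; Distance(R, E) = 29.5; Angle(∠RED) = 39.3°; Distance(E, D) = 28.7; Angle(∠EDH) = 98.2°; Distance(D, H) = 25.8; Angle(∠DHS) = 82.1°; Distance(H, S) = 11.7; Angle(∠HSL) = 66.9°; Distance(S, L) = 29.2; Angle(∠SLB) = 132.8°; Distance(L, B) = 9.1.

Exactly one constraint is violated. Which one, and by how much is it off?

Distance(L, B) = 9.1 — off by 7.70.

R = (0.00, 0.00) ✓; RE at 29.60° ✓; |RE| = 29.50 ✓; ∠RED = 39.30° ✓; |ED| = 28.70 ✓; ∠EDH = 98.20° ✓; |DH| = 25.80 ✓; ∠DHS = 82.10° ✓; |HS| = 11.70 ✓; ∠HSL = 66.90° ✓; |SL| = 29.20 ✓; ∠SLB = 132.8° ✓; |LB| = 1.400 ✗.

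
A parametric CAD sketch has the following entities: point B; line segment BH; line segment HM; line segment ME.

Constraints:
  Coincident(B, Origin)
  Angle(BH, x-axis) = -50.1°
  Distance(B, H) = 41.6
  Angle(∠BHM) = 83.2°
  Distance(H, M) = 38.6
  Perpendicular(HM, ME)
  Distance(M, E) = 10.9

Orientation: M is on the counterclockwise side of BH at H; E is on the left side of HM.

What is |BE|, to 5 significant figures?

45.371

B is at the origin; BH runs at -50.1° with length 41.6, so H = 41.6·(cos -50.1°, sin -50.1°) = (26.684, -31.914). ∠BHM = 83.2°, so HM runs at -50.1° + (180° − 83.2°) = 46.700° from the x-axis; with |HM| = 38.6, M = H + 38.6·(cos 46.700°, sin 46.700°) = (53.157, -3.8220). The perpendicularity gives ME at right angles to HM; with |ME| = 10.9 on the left of HM, E = M + 10.9·(-0.72777, 0.68582) = (45.224, 3.6534). Then |BE| = |E − B| = 45.371.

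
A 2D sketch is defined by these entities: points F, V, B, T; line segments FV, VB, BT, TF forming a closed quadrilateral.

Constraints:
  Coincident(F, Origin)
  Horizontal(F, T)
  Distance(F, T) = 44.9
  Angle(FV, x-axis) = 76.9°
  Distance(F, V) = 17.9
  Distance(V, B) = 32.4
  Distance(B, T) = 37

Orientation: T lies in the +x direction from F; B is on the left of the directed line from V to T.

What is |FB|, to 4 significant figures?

46.79

Checks: |VB| = 32.40 ✓; |BT| = 37.00 ✓.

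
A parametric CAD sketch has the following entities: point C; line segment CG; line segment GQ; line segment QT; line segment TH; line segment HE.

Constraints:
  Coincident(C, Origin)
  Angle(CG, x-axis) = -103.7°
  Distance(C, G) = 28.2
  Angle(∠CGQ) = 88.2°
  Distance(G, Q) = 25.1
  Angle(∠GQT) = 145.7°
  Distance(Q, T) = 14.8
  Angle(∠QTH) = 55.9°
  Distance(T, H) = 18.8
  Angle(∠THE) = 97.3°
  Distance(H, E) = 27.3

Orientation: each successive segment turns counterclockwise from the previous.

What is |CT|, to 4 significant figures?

41.49

∠CGQ = 88.2° gives GQ at -11.90° from the x-axis; with |GQ| = 25.1, Q = (17.88, -32.57). ∠GQT = 145.7° gives QT at 22.40° from the x-axis; with |QT| = 14.8, T = (31.57, -26.93). Then |CT| = |T − C| = 41.49.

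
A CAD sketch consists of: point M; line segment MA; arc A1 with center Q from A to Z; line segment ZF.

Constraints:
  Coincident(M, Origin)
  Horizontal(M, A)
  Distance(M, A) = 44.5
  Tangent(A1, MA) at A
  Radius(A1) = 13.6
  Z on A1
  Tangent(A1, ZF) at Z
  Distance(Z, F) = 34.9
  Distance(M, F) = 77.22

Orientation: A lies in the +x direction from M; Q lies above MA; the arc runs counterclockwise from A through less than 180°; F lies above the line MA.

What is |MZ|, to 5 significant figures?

59.353

Checks: |QZ| = 13.60 ✓; ∠(QZ, ZF) = 90.00° ✓; |ZF| = 34.90 ✓; |MF| = 77.22 ✓.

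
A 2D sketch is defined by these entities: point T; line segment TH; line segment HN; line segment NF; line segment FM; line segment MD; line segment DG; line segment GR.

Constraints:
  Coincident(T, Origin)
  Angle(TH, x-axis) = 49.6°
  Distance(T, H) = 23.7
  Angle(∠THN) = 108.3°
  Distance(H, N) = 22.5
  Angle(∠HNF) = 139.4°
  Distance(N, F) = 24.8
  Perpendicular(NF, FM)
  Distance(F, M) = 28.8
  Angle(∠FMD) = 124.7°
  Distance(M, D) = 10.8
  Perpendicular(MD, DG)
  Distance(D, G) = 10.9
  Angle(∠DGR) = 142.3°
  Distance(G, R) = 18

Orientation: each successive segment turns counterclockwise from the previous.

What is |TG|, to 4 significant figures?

20.71

T is at the origin; TH runs at 49.6° with length 23.7, so H = (15.36, 18.05). ∠THN = 108.3° gives HN at 121.3° from the x-axis; with |HN| = 22.5, N = (3.671, 37.27). ∠HNF = 139.4° gives NF at 161.9° from the x-axis; with |NF| = 24.8, F = (-19.90, 44.98). NF ⟂ FM, so FM runs at -108.1°; with |FM| = 28.8, M = (-28.85, 17.60). ∠FMD = 124.7° gives MD at -52.80° from the x-axis; with |MD| = 10.8, D = (-22.32, 9.001). The perpendicularity gives DG at right angles to MD, so DG runs at 37.20°; with |DG| = 10.9, G = (-13.64, 15.59). Then |TG| = |G − T| = 20.71.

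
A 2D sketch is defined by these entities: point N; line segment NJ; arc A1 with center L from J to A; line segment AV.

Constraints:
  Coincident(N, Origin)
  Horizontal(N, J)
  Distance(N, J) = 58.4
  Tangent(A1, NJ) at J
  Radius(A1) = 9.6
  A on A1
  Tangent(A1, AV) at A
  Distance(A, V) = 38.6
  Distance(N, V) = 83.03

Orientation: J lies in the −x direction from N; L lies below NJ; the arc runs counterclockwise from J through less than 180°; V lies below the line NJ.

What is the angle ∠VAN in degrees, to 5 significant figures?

97.429°

N is at the origin; N and J share the same y with |NJ| = 58.4 and J on the −x side, so J = (-58.400, 0.0000). A1 meets NJ tangentially, so LJ is at right angles to NJ, so L = J + (0, -9.6) = (-58.400, -9.6000). Since LA ⟂ AV (tangency), |LV| = √(9.6² + 38.6²) = 39.776 regardless of where A sits on A1. So V lies on both circle(N, 83.03) and circle(L, 39.776); the below-NJ intersection is V = (-67.525, -48.315). A is the foot of the tangent from V: A = (-67.999, -9.7179).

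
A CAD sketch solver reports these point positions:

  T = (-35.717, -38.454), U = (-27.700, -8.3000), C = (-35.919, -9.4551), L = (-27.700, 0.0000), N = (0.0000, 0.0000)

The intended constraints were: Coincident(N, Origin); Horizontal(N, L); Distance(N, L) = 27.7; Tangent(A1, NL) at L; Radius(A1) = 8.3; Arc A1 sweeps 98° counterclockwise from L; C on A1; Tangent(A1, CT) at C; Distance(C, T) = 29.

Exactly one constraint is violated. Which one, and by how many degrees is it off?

Tangent(A1, CT) at C — off by 7.60°.

N = (0.00, 0.00) ✓; N.y = 0.00, L.y = 0.00 ✓; |NL| = 27.70 ✓; ∠(UL, LN) = 90.00° ✓; |UL| = 8.300 ✓; bearing(U→C) − bearing(U→L) = 98.00° ✓; |UC| = 8.300 ✓; ∠(UC, CT) = 97.60° ✗; |CT| = 29.00 ✓.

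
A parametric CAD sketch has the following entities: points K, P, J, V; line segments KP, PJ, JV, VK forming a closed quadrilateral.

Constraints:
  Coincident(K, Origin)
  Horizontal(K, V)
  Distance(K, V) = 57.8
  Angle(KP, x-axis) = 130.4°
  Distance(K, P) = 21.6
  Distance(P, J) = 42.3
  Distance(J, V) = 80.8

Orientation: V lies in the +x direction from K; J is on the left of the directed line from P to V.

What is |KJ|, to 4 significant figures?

56.39

K is at the origin; KV is horizontal with |KV| = 57.8 and V in +x, so V = (57.8, 0). KP runs at 130.4° with |KP| = 21.6, so P = (-14.00, 16.45). J is determined by |PJ| = 42.3 and |JV| = 80.8 together: it lies at the intersection of circle(P, 42.3) and circle(V, 80.8). With |PV| = 73.66, the foot of the radical line on PV is 4.659 from P and the perpendicular offset is √(42.3² − 4.659²) = 42.04. Taking the left-of-PV solution: J = (-0.06920, 56.39).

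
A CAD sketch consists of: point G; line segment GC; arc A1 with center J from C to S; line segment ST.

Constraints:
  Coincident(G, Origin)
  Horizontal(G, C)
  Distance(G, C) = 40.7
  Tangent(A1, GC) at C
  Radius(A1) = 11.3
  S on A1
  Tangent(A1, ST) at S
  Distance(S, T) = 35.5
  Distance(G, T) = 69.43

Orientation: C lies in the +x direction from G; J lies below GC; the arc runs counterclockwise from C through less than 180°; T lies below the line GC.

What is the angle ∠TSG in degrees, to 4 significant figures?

153.0°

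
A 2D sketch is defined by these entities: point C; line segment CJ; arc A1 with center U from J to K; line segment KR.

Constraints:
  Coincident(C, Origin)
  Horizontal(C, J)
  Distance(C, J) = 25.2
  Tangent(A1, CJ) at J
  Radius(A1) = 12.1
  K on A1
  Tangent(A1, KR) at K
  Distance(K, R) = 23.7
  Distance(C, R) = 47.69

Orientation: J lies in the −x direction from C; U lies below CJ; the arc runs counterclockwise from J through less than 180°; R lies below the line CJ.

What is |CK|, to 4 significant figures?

40.02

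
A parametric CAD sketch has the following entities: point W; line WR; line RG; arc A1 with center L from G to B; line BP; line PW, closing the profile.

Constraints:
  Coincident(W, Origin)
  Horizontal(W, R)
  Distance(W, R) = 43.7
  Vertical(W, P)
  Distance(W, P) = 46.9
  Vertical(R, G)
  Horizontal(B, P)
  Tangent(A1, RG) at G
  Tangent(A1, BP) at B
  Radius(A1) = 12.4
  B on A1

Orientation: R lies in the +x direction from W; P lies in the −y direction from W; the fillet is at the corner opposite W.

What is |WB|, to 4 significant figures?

56.39

W is at the origin; W and R share the same y with |WR| = 43.7 and R on the +x side, so R = (43.70, 0.000). W and P share the same x with |WP| = 46.9 and P on the −y side, so P = (0.000, -46.90). The virtual corner opposite W is at (43.70, -46.90). Since A1 is tangent to RG there, LG ⟂ RG and tangency of A1 to BP means the radius LB is perpendicular to BP, with radius 12.4, so the center L sits 12.4 in from both sides at L = (31.30, -34.50). That places the tangent points at G = (43.70, -34.50) on RG and B = (31.30, -46.90) on BP. Then |WB| = |B − W| = 56.39.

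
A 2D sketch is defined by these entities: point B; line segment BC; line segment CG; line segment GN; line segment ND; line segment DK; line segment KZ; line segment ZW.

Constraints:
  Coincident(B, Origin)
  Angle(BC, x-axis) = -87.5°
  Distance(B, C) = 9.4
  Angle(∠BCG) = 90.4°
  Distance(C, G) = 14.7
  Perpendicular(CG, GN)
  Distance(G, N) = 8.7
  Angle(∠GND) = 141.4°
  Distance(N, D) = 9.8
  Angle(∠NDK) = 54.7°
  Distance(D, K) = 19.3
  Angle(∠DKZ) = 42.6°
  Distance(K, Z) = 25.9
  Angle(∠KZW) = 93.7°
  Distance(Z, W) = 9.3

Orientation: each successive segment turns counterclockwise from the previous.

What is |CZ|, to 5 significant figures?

27.756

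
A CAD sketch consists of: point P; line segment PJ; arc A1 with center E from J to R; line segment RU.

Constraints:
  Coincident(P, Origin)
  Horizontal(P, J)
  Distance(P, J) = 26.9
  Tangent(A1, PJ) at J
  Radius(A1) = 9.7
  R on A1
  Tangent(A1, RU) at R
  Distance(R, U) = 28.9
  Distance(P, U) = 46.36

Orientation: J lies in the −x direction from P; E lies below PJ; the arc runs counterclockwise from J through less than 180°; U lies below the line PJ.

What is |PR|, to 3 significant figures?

38.3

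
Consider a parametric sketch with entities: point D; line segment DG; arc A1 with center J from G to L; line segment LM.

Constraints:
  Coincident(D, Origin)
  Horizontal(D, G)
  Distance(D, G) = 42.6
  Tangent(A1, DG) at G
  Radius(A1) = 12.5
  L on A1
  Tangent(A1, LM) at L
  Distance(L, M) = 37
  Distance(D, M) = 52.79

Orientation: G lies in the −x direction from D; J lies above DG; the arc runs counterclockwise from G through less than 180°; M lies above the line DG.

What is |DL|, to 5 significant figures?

32.020

D is at the origin; DG is horizontal with |DG| = 42.6 and G on the −x side, so G = (-42.600, 0.0000). Since A1 is tangent to DG there, JG ⟂ DG, so J = G + (0, 12.5) = (-42.600, 12.500). Since JL ⟂ LM (tangency), |JM| = √(12.5² + 37.0²) = 39.054 regardless of where L sits on A1. So M lies on both circle(D, 52.79) and circle(J, 39.054); the above-DG intersection is M = (-24.170, 46.932). L is the foot of the tangent from M: L = (-30.271, 10.439).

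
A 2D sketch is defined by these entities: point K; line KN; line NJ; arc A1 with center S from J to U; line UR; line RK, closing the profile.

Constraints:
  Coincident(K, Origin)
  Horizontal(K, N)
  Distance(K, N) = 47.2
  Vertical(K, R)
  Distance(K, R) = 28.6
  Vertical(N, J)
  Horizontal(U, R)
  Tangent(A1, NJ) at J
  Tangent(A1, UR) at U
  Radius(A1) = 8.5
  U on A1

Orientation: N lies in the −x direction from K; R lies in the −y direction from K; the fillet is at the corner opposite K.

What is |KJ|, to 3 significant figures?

51.3

K is at the origin; K and N share the same y with |KN| = 47.2 and N on the −x side, so N = (-47.2, 0.00). K and R share the same x with |KR| = 28.6 and R on the −y side, so R = (0.00, -28.6). The virtual corner opposite K is at (-47.2, -28.6). The tangent condition forces SJ to be normal to NJ and the tangent condition forces SU to be normal to UR, with radius 8.5, so the center S sits 8.5 in from both sides at S = (-38.7, -20.1). That places the tangent points at J = (-47.2, -20.1) on NJ and U = (-38.7, -28.6) on UR. Then |KJ| = |J − K| = 51.3.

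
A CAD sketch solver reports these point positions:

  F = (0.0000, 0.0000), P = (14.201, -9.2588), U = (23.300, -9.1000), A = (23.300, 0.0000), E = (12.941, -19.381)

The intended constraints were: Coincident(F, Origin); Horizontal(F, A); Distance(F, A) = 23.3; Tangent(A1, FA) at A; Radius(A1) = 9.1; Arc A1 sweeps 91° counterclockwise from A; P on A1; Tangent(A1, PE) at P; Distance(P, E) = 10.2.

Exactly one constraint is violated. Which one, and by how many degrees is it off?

Tangent(A1, PE) at P — off by 8.10°.

F = (0.00, 0.00) ✓; F.y = 0.00, A.y = 0.00 ✓; |FA| = 23.30 ✓; ∠(UA, AF) = 90.00° ✓; |UA| = 9.100 ✓; bearing(U→P) − bearing(U→A) = 91.00° ✓; |UP| = 9.100 ✓; ∠(UP, PE) = 98.10° ✗; |PE| = 10.20 ✓.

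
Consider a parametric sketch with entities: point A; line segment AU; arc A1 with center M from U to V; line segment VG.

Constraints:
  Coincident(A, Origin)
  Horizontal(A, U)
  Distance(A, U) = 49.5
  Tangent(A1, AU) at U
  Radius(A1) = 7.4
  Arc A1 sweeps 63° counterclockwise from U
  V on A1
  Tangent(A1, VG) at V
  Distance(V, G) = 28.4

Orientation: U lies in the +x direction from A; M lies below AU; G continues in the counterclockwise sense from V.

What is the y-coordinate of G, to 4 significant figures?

-29.35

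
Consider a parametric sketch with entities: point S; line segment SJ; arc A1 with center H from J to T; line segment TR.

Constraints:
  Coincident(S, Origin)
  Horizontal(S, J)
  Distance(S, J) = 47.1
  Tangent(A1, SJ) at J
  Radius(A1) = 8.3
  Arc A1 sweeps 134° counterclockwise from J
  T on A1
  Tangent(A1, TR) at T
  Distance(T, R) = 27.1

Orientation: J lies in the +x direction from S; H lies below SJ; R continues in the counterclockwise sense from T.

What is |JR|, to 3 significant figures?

35.9

S is at the origin; SJ is horizontal with |SJ| = 47.1 and J on the +x side, so J = (47.1, 0.00). The tangent condition forces HJ to be normal to SJ, so H = J + (0, -8.3) = (47.1, -8.30). On A1, J sits at bearing 90° from H; a 134° counterclockwise sweep puts T at bearing 224°, so T = H + 8.3·(cos 224°, sin 224°) = (41.1, -14.1). A1 meets TR tangentially, so HT is at right angles to TR, so TR runs along (−sin 224°, cos 224°); with |TR| = 27.1, R = (60.0, -33.6). Then |JR| = |R − J| = 35.9.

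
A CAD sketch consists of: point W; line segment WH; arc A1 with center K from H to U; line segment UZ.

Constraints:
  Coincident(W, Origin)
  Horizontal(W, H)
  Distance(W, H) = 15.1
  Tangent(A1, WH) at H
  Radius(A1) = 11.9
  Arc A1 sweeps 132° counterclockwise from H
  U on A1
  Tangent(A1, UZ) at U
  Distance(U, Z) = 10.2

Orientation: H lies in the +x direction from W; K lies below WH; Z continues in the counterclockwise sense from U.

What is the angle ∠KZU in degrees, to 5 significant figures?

49.399°

On A1, H sits at bearing 90° from K; a 132° counterclockwise sweep puts U at bearing 222°, so U = K + 11.9·(cos 222°, sin 222°) = (6.2566, -19.863). Tangency of A1 to UZ means the radius KU is perpendicular to UZ, so UZ runs along (−sin 222°, cos 222°); with |UZ| = 10.2, Z = (13.082, -27.443). Then cos ∠KZU = ZK·ZU / (|ZK||ZU|), giving 49.399°.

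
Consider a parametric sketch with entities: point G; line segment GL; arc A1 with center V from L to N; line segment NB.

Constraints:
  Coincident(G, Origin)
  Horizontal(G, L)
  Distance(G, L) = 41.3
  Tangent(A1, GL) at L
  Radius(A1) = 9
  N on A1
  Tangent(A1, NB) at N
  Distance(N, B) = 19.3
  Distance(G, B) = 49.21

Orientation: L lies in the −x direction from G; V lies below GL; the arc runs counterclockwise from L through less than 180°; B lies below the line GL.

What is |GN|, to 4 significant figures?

50.85

Checks: |VN| = 9.000 ✓; ∠(VN, NB) = 90.00° ✓; |NB| = 19.30 ✓; |GB| = 49.21 ✓.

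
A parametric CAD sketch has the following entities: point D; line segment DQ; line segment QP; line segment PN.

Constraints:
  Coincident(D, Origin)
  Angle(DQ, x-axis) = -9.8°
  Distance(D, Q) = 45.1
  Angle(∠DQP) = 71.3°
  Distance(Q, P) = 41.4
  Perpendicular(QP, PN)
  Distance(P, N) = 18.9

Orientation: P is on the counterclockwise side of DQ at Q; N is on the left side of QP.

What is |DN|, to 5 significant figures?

35.960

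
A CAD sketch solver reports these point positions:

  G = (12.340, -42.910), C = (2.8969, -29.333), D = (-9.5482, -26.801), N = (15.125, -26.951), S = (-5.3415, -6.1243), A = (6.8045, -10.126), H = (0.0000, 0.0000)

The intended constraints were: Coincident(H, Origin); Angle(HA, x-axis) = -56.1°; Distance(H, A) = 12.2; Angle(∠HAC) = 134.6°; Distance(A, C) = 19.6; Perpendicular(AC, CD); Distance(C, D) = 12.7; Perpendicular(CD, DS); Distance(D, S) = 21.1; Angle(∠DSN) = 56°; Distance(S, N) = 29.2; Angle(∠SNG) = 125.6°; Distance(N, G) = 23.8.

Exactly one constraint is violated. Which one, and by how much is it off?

Distance(N, G) = 23.8 — off by 7.60.

H = (0.00, 0.00) ✓; HA at -56.10° ✓; |HA| = 12.20 ✓; ∠HAC = 134.6° ✓; |AC| = 19.60 ✓; ∠(AC, CD) = 90.00° ✓; |CD| = 12.70 ✓; ∠(CD, DS) = 90.00° ✓; |DS| = 21.10 ✓; ∠DSN = 56.00° ✓; |SN| = 29.20 ✓; ∠SNG = 125.6° ✓; |NG| = 16.20 ✗.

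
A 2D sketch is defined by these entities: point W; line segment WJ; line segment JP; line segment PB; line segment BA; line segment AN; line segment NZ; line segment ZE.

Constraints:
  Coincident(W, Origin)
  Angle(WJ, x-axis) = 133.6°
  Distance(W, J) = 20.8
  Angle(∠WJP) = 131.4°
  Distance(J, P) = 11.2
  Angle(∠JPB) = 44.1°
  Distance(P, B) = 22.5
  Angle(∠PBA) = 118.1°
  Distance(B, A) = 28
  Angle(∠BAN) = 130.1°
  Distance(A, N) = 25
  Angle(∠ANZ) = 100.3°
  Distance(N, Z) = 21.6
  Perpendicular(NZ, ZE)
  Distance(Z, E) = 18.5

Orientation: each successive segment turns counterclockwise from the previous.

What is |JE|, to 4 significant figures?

17.70

W is at the origin; WJ runs at 133.6° with length 20.8, so J = (-14.34, 15.06). ∠WJP = 131.4° gives JP at -177.8° from the x-axis; with |JP| = 11.2, P = (-25.54, 14.63). ∠JPB = 44.1° gives PB at -41.90° from the x-axis; with |PB| = 22.5, B = (-8.789, -0.3934). ∠PBA = 118.1° gives BA at 20.00° from the x-axis; with |BA| = 28.0, A = (17.52, 9.183). ∠BAN = 130.1° gives AN at 69.90° from the x-axis; with |AN| = 25.0, N = (26.11, 32.66). ∠ANZ = 100.3° gives NZ at 149.6° from the x-axis; with |NZ| = 21.6, Z = (7.484, 43.59). NZ is perpendicular to ZE, so ZE runs at -120.4°; with |ZE| = 18.5, E = (-1.878, 27.63). Then |JE| = |E − J| = 17.70.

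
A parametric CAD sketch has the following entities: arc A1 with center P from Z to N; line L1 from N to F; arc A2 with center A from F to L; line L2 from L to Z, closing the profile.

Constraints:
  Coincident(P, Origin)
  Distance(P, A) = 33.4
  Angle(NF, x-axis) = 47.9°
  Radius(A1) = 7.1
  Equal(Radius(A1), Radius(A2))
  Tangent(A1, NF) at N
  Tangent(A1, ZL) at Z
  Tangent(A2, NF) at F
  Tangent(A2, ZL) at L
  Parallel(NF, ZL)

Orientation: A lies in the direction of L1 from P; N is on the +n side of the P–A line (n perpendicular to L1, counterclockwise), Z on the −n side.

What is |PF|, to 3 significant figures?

34.1

The slot axis is L1's direction at 47.9°, so u = (cos 47.9°, sin 47.9°) = (0.670, 0.742) and n = (−sin 47.9°, cos 47.9°) = (-0.742, 0.670). P is at the origin and A lies 33.4 along u from P, so A = 33.4·u = (22.4, 24.8). Tangency of A1 to both parallel lines with radius 7.1 puts N and Z at P ± 7.1·n: N = (-5.27, 4.76), Z = (5.27, -4.76). Equal radii place F and L the same way about A: F = A + 7.1·n = (17.1, 29.5), L = A − 7.1·n = (27.7, 20.0). Then |PF| = |F − P| = 34.1.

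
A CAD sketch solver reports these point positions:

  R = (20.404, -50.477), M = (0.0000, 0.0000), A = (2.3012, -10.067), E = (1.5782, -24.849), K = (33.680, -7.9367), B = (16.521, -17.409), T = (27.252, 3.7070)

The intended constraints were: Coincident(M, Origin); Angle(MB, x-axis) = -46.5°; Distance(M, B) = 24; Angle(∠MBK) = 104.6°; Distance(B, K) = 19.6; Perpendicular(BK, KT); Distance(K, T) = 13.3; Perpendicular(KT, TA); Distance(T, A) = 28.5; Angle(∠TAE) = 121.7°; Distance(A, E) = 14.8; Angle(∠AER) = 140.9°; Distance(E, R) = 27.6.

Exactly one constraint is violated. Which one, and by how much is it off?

Distance(E, R) = 27.6 — off by 4.20.

M = (0.00, 0.00) ✓; MB at -46.50° ✓; |MB| = 24.00 ✓; ∠MBK = 104.6° ✓; |BK| = 19.60 ✓; ∠(BK, KT) = 90.00° ✓; |KT| = 13.30 ✓; ∠(KT, TA) = 90.00° ✓; |TA| = 28.50 ✓; ∠TAE = 121.7° ✓; |AE| = 14.80 ✓; ∠AER = 140.9° ✓; |ER| = 31.80 ✗.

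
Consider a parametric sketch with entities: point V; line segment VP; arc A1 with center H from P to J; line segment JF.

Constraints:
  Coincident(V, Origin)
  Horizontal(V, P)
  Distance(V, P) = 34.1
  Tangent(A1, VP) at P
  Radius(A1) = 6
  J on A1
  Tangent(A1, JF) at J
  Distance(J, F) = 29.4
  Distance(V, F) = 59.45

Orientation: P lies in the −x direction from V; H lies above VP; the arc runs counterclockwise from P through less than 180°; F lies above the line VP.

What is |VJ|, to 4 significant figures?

31.59

Checks: |HJ| = 6.000 ✓; ∠(HJ, JF) = 90.00° ✓; |JF| = 29.40 ✓; |VF| = 59.45 ✓.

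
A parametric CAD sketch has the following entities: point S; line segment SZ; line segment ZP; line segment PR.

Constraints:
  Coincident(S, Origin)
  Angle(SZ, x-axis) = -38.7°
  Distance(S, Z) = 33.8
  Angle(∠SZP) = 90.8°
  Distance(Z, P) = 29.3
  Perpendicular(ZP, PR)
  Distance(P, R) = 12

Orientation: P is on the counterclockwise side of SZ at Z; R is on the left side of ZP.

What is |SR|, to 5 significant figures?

36.898

S is at the origin; SZ runs at -38.7° with length 33.8, so Z = 33.8·(cos -38.7°, sin -38.7°) = (26.379, -21.133). ∠SZP = 90.8°, so ZP runs at -38.7° + (180° − 90.8°) = 50.500° from the x-axis; with |ZP| = 29.3, P = Z + 29.3·(cos 50.500°, sin 50.500°) = (45.016, 1.4754). ZP ⟂ PR; with |PR| = 12.0 on the left of ZP, R = P + 12.0·(-0.77162, 0.63608) = (35.756, 9.1083). Then |SR| = |R − S| = 36.898.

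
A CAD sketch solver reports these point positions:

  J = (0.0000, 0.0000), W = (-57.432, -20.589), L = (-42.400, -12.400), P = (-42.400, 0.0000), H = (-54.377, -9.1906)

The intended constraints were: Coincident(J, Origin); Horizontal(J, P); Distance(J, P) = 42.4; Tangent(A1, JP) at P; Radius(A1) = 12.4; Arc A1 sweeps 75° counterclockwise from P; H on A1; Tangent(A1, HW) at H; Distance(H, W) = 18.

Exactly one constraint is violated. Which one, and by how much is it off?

Distance(H, W) = 18 — off by 6.20.

J = (0.00, 0.00) ✓; J.y = 0.00, P.y = 0.00 ✓; |JP| = 42.40 ✓; ∠(LP, PJ) = 90.00° ✓; |LP| = 12.40 ✓; bearing(L→H) − bearing(L→P) = 75.00° ✓; |LH| = 12.40 ✓; ∠(LH, HW) = 90.00° ✓; |HW| = 11.80 ✗.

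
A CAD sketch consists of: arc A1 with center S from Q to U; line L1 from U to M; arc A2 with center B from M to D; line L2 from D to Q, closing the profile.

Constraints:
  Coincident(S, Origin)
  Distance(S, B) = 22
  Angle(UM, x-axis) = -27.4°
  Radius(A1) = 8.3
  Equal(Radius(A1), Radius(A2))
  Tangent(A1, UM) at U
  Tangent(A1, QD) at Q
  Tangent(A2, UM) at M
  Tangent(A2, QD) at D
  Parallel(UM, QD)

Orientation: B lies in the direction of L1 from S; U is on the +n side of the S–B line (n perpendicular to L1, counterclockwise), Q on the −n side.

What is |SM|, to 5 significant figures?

23.514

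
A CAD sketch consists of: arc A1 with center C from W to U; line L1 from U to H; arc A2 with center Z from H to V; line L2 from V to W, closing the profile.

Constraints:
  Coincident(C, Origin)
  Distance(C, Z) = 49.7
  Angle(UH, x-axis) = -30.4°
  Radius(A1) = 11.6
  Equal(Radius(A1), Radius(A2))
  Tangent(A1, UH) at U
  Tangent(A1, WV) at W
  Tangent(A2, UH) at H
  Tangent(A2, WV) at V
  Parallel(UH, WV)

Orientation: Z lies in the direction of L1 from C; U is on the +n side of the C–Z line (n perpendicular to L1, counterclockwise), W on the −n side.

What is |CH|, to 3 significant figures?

51.0

Tangency of A1 to both parallel lines with radius 11.6 puts U and W at C ± 11.6·n: U = (5.87, 10.0), W = (-5.87, -10.0). Equal radii place H and V the same way about Z: H = Z + 11.6·n = (48.7, -15.1), V = Z − 11.6·n = (37.0, -35.2). Then |CH| = |H − C| = 51.0.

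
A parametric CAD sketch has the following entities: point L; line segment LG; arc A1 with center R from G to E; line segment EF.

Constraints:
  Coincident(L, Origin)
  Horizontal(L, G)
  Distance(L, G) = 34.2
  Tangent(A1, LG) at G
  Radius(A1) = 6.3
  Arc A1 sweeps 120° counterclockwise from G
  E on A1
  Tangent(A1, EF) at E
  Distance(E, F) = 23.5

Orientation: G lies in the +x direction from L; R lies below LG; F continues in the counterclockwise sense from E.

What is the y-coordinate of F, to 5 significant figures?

-29.802

On A1, G sits at bearing 90° from R; a 120° counterclockwise sweep puts E at bearing 210°, so E = R + 6.3·(cos 210°, sin 210°) = (28.744, -9.4500). Since A1 is tangent to EF there, RE ⟂ EF, so EF runs along (−sin 210°, cos 210°); with |EF| = 23.5, F = (40.494, -29.802). So F.y = -29.802.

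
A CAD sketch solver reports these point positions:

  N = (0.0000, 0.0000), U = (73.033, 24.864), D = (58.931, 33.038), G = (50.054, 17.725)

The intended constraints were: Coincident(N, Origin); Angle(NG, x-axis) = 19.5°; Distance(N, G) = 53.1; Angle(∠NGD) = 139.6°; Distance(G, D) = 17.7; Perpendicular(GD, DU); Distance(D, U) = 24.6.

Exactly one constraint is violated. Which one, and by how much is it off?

Distance(D, U) = 24.6 — off by 8.30.

N = (0.00, 0.00) ✓; NG at 19.50° ✓; |NG| = 53.10 ✓; ∠NGD = 139.6° ✓; |GD| = 17.70 ✓; ∠(GD, DU) = 90.00° ✓; |DU| = 16.30 ✗.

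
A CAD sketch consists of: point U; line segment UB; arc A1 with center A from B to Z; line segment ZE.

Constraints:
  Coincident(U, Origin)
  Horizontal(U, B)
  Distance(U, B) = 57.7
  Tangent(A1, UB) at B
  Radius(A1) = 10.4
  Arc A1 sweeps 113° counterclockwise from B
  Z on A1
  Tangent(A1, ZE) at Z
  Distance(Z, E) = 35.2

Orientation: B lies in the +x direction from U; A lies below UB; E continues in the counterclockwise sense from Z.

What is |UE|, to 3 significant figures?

77.6

U is at the origin; U and B share the same y with |UB| = 57.7 and B on the +x side, so B = (57.7, 0.00). Since A1 is tangent to UB there, AB ⟂ UB, so A = B + (0, -10.4) = (57.7, -10.4). On A1, B sits at bearing 90° from A; a 113° counterclockwise sweep puts Z at bearing 203°, so Z = A + 10.4·(cos 203°, sin 203°) = (48.1, -14.5). A1 meets ZE tangentially, so AZ is at right angles to ZE, so ZE runs along (−sin 203°, cos 203°); with |ZE| = 35.2, E = (61.9, -46.9). Then |UE| = |E − U| = 77.6.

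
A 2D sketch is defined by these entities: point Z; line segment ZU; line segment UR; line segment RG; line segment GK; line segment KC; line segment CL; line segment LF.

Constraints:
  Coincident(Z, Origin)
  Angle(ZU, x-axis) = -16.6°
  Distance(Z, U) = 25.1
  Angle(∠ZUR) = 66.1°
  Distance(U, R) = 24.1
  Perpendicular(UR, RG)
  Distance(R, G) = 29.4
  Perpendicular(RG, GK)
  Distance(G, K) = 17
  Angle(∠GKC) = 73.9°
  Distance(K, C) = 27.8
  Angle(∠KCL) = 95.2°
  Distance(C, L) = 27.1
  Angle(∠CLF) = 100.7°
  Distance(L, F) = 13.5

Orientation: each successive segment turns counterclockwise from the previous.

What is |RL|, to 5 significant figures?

19.002

∠GKC = 73.9° gives KC at 23.400° from the x-axis; with |KC| = 27.8, C = (19.504, 7.1767). ∠KCL = 95.2° gives CL at 108.20° from the x-axis; with |CL| = 27.1, L = (11.039, 32.921). Then |RL| = |L − R| = 19.002.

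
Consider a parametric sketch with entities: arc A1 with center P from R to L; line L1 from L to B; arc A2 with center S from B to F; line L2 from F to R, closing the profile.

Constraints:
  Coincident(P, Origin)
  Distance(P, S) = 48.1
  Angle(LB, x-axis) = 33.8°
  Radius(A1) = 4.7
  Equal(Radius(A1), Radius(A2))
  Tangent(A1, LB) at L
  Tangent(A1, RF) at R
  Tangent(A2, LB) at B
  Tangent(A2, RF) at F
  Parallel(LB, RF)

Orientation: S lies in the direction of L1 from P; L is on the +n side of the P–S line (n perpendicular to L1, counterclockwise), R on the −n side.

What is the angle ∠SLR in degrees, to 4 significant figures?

84.42°

The slot axis is L1's direction at 33.8°, so u = (cos 33.8°, sin 33.8°) = (0.8310, 0.5563) and n = (−sin 33.8°, cos 33.8°) = (-0.5563, 0.8310). P is at the origin and S lies 48.1 along u from P, so S = 48.1·u = (39.97, 26.76). Tangency of A1 to both parallel lines with radius 4.7 puts L and R at P ± 4.7·n: L = (-2.615, 3.906), R = (2.615, -3.906). Then cos ∠SLR = LS·LR / (|LS||LR|), giving 84.42°.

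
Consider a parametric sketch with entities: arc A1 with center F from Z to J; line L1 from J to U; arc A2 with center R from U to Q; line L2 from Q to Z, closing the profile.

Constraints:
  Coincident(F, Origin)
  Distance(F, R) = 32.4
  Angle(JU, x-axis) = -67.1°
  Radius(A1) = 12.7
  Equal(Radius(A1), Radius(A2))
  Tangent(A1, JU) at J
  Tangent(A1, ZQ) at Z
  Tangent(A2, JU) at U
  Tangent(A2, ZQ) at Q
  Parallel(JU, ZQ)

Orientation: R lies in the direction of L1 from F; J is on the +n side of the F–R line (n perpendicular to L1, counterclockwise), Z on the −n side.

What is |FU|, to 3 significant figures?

34.8

Tangency of A1 to both parallel lines with radius 12.7 puts J and Z at F ± 12.7·n: J = (11.7, 4.94), Z = (-11.7, -4.94). Equal radii place U and Q the same way about R: U = R + 12.7·n = (24.3, -24.9), Q = R − 12.7·n = (0.909, -34.8). Then |FU| = |U − F| = 34.8.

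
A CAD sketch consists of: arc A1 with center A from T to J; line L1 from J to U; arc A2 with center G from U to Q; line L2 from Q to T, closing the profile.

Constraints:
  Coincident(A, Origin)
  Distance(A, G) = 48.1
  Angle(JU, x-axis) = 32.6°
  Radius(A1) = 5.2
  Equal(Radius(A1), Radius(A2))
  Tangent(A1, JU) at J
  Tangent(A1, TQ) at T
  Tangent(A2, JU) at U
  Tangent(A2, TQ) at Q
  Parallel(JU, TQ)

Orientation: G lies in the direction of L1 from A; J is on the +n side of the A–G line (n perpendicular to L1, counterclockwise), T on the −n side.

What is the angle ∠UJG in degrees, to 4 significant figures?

6.170°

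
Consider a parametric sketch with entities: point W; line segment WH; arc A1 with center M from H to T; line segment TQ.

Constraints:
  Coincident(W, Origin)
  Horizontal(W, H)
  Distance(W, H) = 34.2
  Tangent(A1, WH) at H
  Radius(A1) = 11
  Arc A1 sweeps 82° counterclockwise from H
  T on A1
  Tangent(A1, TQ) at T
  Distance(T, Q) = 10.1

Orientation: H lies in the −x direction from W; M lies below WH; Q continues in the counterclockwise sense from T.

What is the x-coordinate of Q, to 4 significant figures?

-46.50

W is at the origin; W and H share the same y with |WH| = 34.2 and H on the −x side, so H = (-34.20, 0.000). Tangency of A1 to WH means the radius MH is perpendicular to WH, so M = H + (0, -11) = (-34.20, -11.00). On A1, H sits at bearing 90° from M; an 82° counterclockwise sweep puts T at bearing 172°, so T = M + 11.0·(cos 172°, sin 172°) = (-45.09, -9.469). Tangency of A1 to TQ means the radius MT is perpendicular to TQ, so TQ runs along (−sin 172°, cos 172°); with |TQ| = 10.1, Q = (-46.50, -19.47). So Q.x = -46.50.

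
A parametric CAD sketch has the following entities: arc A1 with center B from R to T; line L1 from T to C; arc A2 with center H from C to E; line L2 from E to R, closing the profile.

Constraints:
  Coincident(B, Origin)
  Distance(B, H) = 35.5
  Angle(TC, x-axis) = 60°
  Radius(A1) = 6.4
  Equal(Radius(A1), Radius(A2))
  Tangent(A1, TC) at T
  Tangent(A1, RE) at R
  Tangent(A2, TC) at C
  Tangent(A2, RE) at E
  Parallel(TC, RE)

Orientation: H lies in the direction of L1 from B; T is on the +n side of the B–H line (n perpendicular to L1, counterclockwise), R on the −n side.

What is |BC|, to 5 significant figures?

36.072

Tangency of A1 to both parallel lines with radius 6.4 puts T and R at B ± 6.4·n: T = (-5.5426, 3.2000), R = (5.5426, -3.2000). Equal radii place C and E the same way about H: C = H + 6.4·n = (12.207, 33.944), E = H − 6.4·n = (23.293, 27.544). Then |BC| = |C − B| = 36.072.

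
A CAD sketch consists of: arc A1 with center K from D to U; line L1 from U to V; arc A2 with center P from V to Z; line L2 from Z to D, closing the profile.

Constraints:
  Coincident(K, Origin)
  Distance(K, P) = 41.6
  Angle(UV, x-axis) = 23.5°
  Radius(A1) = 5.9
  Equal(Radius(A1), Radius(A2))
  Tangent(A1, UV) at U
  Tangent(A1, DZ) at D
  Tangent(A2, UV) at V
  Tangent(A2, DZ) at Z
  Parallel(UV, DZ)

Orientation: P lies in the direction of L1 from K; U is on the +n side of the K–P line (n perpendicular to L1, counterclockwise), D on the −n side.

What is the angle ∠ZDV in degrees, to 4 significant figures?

15.84°

Tangency of A1 to both parallel lines with radius 5.9 puts U and D at K ± 5.9·n: U = (-2.353, 5.411), D = (2.353, -5.411). Equal radii place V and Z the same way about P: V = P + 5.9·n = (35.80, 22.00), Z = P − 5.9·n = (40.50, 11.18). Then cos ∠ZDV = DZ·DV / (|DZ||DV|), giving 15.84°.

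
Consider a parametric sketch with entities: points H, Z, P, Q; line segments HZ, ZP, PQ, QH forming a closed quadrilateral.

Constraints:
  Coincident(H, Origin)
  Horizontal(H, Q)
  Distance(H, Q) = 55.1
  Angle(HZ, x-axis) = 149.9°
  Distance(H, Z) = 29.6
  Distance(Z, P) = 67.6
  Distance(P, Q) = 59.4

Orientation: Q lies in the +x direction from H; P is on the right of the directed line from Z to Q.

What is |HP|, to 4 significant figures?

42.94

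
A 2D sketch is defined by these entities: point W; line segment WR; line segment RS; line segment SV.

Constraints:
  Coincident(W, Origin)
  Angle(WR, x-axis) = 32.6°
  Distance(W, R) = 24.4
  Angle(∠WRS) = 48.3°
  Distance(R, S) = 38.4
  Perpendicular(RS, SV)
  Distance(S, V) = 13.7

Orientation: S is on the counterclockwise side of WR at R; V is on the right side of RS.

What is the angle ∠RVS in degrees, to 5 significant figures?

70.365°

W is at the origin; WR runs at 32.6° with length 24.4, so R = 24.4·(cos 32.6°, sin 32.6°) = (20.556, 13.146). ∠WRS = 48.3°, so RS runs at 32.6° + (180° − 48.3°) = 164.30° from the x-axis; with |RS| = 38.4, S = R + 38.4·(cos 164.30°, sin 164.30°) = (-16.412, 23.537). RS ⟂ SV; with |SV| = 13.7 on the right of RS, V = S + 13.7·(0.27060, 0.96269) = (-12.704, 36.726). Then cos ∠RVS = VR·VS / (|VR||VS|), giving 70.365°.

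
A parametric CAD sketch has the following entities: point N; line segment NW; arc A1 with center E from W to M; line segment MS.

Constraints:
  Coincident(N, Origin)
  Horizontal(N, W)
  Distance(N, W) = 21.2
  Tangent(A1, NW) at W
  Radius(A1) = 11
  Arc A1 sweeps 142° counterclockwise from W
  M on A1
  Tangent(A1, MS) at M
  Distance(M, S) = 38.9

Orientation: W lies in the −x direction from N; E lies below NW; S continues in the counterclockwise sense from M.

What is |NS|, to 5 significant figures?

43.700

N is at the origin; NW is horizontal with |NW| = 21.2 and W on the −x side, so W = (-21.200, 0.0000). The tangent condition forces EW to be normal to NW, so E = W + (0, -11) = (-21.200, -11.000). On A1, W sits at bearing 90° from E; a 142° counterclockwise sweep puts M at bearing 232°, so M = E + 11.0·(cos 232°, sin 232°) = (-27.972, -19.668). A1 meets MS tangentially, so EM is at right angles to MS, so MS runs along (−sin 232°, cos 232°); with |MS| = 38.9, S = (2.6813, -43.617). Then |NS| = |S − N| = 43.700.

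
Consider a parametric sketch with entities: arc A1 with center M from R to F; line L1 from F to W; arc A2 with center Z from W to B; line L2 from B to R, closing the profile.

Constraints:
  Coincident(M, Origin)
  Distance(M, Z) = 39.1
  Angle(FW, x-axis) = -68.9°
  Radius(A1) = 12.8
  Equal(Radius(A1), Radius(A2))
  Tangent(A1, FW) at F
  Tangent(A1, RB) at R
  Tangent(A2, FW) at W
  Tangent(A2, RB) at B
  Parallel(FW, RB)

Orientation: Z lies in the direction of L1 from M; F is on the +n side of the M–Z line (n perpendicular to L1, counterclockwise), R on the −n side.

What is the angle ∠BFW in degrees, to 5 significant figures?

33.214°

The slot axis is L1's direction at -68.9°, so u = (cos -68.9°, sin -68.9°) = (0.36000, -0.93295) and n = (−sin -68.9°, cos -68.9°) = (0.93295, 0.36000). M is at the origin and Z lies 39.1 along u from M, so Z = 39.1·u = (14.076, -36.478). Tangency of A1 to both parallel lines with radius 12.8 puts F and R at M ± 12.8·n: F = (11.942, 4.6080), R = (-11.942, -4.6080). Equal radii place W and B the same way about Z: W = Z + 12.8·n = (26.018, -31.871), B = Z − 12.8·n = (2.1341, -41.086). Then cos ∠BFW = FB·FW / (|FB||FW|), giving 33.214°.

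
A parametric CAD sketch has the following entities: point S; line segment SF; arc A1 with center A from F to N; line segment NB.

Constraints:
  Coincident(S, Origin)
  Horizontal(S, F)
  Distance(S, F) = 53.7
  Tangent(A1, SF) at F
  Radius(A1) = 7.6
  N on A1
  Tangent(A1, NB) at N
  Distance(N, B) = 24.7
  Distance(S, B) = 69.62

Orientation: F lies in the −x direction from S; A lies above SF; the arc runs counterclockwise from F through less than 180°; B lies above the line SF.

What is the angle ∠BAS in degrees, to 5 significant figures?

116.20°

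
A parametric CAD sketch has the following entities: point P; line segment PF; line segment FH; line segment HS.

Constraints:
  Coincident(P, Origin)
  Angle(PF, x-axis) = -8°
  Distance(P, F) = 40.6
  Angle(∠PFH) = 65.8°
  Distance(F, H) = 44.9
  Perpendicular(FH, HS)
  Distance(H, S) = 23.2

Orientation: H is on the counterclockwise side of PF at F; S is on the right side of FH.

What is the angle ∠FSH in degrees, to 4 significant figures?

62.67°

P is at the origin; PF runs at -8.0° with length 40.6, so F = 40.6·(cos -8.0°, sin -8.0°) = (40.20, -5.650). ∠PFH = 65.8°, so FH runs at -8.0° + (180° − 65.8°) = 106.2° from the x-axis; with |FH| = 44.9, H = F + 44.9·(cos 106.2°, sin 106.2°) = (27.68, 37.47). FH is perpendicular to HS; with |HS| = 23.2 on the right of FH, S = H + 23.2·(0.9603, 0.2790) = (49.96, 43.94). Then cos ∠FSH = SF·SH / (|SF||SH|), giving 62.67°.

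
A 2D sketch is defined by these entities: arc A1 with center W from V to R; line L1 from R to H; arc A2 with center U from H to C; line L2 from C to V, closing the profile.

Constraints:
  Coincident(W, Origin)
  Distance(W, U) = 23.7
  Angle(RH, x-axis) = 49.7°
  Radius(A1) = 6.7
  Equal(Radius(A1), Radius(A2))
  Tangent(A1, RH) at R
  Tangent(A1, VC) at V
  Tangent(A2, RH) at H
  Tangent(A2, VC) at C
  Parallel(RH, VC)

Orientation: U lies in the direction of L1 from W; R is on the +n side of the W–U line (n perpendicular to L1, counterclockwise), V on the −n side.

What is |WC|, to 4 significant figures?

24.63

The slot axis is L1's direction at 49.7°, so u = (cos 49.7°, sin 49.7°) = (0.6468, 0.7627) and n = (−sin 49.7°, cos 49.7°) = (-0.7627, 0.6468). W is at the origin and U lies 23.7 along u from W, so U = 23.7·u = (15.33, 18.08). Tangency of A1 to both parallel lines with radius 6.7 puts R and V at W ± 6.7·n: R = (-5.110, 4.333), V = (5.110, -4.333). Equal radii place H and C the same way about U: H = U + 6.7·n = (10.22, 22.41), C = U − 6.7·n = (20.44, 13.74). Then |WC| = |C − W| = 24.63.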